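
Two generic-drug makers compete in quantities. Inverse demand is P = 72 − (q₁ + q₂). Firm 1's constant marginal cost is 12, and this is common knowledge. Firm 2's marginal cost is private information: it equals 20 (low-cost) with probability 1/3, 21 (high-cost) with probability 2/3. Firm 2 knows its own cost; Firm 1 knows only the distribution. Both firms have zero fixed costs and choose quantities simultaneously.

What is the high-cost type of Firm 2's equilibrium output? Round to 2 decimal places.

Type-c best response for Firm 2: q₂(c) = (72 − c)/2 − q₁/2.
Firm 1 maximizes expected profit; its first-order condition is 72 − 2q₁ − E[q₂] − 12 = 0.
Substituting E[q₂] and solving: E[c₂] = 20.6667, so q₁ = (72 − 2·12 + 20.6667)/3 = 22.8889.
q₂(high-cost) = (72 − 21 − 22.8889)/2 = 14.0556.

14.06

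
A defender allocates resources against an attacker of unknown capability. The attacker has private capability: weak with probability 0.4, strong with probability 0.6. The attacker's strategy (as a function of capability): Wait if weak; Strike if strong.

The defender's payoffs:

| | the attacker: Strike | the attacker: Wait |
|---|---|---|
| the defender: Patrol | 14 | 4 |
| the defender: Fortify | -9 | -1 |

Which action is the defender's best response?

Patrol

Compute the defender's expected payoff for each action, taking the expectation over the attacker's type.
E[Patrol] = 0.4·(4) + 0.6·(14) = 10
E[Fortify] = 0.4·(-1) + 0.6·(-9) = -5.8
Best response: Patrol (10 is the largest).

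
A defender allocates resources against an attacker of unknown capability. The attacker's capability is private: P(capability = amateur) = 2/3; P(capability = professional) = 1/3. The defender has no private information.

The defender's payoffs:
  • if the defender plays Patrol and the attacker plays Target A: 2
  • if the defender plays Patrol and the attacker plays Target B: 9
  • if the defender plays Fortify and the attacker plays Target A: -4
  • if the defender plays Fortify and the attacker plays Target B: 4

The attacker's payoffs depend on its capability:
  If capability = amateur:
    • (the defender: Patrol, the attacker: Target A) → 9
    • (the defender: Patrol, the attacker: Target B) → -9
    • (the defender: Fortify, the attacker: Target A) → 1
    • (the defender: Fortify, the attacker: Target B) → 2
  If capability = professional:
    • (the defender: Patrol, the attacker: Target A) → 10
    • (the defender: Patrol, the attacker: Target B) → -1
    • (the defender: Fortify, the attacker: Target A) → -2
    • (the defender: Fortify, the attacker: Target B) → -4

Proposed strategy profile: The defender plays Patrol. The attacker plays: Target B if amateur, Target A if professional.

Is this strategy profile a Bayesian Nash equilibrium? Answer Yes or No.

A profile is a BNE iff every type of every player is best-responding given beliefs about the other side.
The defender plays Patrol: E[Patrol] = 2/3·(9) + 1/3·(2) = 20/3; E[Fortify] = 4/3. Best-responding. ✓
The attacker (capability amateur), facing Patrol: Target A gives 9, Target B gives -9. Proposed Target B is not best — profitable deviation exists. ✗
The attacker (capability professional), facing Patrol: Target A gives 10, Target B gives -1. Proposed Target A is best. ✓

No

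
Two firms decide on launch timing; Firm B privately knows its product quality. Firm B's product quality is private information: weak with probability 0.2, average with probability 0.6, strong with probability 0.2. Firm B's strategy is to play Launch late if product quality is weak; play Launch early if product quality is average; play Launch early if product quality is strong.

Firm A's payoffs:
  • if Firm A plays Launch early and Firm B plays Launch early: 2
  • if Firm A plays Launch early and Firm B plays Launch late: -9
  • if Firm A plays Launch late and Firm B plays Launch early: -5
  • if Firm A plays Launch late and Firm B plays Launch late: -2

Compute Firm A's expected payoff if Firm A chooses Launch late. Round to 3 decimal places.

-4.400

Take the expectation over Firm B's product quality, weighting each type's action by its prior probability.
E[Launch late] = 0.2·(-2) + 0.6·(-5) + 0.2·(-5) = (-0.4) + (-3) + (-1) = -4.4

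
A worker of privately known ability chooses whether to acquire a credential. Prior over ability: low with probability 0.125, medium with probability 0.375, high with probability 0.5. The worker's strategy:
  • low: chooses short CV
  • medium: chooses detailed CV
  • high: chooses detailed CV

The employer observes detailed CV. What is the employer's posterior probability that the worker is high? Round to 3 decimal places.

Apply Bayes' rule using the sender's strategy as the likelihood.
P(detailed CV) = 0.125·0 + 0.375·1 + 0.5·1 = 0.875
P(high | detailed CV) = (0.5·1) / 0.875 = 0.5 / 0.875 = 0.571429

0.571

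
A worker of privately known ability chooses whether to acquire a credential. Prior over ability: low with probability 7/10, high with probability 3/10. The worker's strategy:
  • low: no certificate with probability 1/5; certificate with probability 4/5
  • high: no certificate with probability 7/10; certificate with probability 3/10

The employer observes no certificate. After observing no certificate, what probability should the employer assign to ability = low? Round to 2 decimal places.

P(no certificate) = (7/10)·(1/5) + (3/10)·(7/10) = 7/20
P(low | no certificate) = ((7/10)·(1/5)) / (7/20) = (7/50) / (7/20) = 2/5

0.40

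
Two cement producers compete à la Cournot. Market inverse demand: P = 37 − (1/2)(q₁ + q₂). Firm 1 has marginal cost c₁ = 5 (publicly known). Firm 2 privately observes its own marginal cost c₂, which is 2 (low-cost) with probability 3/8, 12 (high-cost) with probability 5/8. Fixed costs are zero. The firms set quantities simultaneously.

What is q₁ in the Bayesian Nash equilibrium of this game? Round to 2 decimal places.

23.50

Firm 2 with cost c maximizes (37 − (1/2)(q₁+q₂) − c)·q₂, giving q₂(c) = (37 − c − (1/2)q₁).
E[c₂] = 3/8·2 + 5/8·12 = 8.25
Firm 1's FOC against E[q₂] yields q₁ = (37 − 2·5 + E[c₂])/(3/2) = (37 − 10 + 8.25)/(3/2) = 23.5.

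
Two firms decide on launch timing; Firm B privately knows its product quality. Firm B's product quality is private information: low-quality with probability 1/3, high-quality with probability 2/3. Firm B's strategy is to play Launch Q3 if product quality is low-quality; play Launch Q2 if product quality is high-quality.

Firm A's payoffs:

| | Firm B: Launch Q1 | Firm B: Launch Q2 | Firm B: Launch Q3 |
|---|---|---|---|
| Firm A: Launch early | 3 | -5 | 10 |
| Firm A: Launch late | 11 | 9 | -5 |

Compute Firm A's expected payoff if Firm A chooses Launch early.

0

E[Launch early] = 1/3·10 + 2/3·(-5) = 10/3 + (-10/3) = 0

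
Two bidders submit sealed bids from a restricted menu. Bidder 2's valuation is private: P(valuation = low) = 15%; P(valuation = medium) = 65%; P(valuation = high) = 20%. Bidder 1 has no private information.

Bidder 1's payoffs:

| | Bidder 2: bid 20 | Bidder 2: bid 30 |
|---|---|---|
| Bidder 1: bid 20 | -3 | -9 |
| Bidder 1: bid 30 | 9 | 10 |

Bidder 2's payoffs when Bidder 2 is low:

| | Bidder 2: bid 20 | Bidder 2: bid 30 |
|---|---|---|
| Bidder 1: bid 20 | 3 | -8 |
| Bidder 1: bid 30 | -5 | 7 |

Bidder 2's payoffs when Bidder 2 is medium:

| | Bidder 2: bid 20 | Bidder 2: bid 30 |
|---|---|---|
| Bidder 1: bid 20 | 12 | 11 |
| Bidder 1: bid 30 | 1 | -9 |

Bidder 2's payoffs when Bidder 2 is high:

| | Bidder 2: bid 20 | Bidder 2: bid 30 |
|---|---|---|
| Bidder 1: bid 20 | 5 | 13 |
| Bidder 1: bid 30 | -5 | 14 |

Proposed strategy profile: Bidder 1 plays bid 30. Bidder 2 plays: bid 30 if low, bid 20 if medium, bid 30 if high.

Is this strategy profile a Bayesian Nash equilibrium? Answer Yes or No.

A profile is a BNE iff every type of every player is best-responding given beliefs about the other side.
Bidder 1 plays bid 30: E[bid 30] = 0.15·(10) + 0.65·(9) + 0.2·(10) = 9.35; E[bid 20] = -5.1. Best-responding. ✓
Bidder 2 (valuation low), facing bid 30: bid 20 gives -5, bid 30 gives 7. Proposed bid 30 is best. ✓
Bidder 2 (valuation medium), facing bid 30: bid 20 gives 1, bid 30 gives -9. Proposed bid 20 is best. ✓
Bidder 2 (valuation high), facing bid 30: bid 20 gives -5, bid 30 gives 14. Proposed bid 30 is best. ✓

Yes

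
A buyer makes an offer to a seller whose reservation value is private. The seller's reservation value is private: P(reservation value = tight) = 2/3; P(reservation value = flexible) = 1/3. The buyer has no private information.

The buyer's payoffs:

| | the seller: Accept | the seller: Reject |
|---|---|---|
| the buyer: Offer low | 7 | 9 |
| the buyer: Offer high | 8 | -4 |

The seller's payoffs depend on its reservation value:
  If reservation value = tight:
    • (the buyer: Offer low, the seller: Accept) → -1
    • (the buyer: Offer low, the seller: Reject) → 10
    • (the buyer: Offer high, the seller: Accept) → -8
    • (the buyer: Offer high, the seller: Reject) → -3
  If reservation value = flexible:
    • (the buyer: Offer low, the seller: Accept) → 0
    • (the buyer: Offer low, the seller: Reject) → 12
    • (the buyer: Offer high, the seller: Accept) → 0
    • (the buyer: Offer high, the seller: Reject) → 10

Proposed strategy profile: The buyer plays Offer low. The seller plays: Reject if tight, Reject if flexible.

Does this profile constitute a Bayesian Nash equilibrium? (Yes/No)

The buyer plays Offer low: E[Offer low] = 2/3·(9) + 1/3·(9) = 9; E[Offer high] = -4. Best-responding. ✓
The seller (reservation value tight), facing Offer low: Accept gives -1, Reject gives 10. Proposed Reject is best. ✓
The seller (reservation value flexible), facing Offer low: Accept gives 0, Reject gives 12. Proposed Reject is best. ✓

Yes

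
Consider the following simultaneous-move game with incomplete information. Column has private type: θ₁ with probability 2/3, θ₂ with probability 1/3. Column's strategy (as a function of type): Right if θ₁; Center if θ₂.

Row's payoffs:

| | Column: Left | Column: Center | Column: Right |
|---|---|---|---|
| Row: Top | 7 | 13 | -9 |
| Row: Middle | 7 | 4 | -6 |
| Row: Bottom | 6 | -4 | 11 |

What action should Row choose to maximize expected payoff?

Compute Row's expected payoff for each action, taking the expectation over Column's type.
E[Top] = 2/3·(-9) + 1/3·(13) = -5/3
E[Middle] = 2/3·(-6) + 1/3·(4) = -8/3
E[Bottom] = 2/3·(11) + 1/3·(-4) = 6
Best response: Bottom (6 is the largest).

Bottom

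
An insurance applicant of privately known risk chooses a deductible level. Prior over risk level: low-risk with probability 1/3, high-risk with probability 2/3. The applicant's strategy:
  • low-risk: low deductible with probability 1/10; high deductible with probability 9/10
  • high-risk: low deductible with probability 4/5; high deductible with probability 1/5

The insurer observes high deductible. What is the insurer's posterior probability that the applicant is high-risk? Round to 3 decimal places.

0.308

P(high deductible) = (1/3)·(9/10) + (2/3)·(1/5) = 13/30
P(high-risk | high deductible) = ((2/3)·(1/5)) / (13/30) = (2/15) / (13/30) = 4/13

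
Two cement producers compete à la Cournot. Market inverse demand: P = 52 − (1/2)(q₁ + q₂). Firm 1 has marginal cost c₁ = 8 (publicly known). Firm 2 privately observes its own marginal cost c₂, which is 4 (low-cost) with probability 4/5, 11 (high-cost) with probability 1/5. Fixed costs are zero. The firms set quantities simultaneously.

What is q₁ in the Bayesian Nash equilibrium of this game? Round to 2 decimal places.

27.60

Type-c best response for Firm 2: q₂(c) = (52 − c) − q₁/2.
Firm 1 maximizes expected profit; its first-order condition is 52 − q₁ − (1/2)E[q₂] − 8 = 0.
Substituting E[q₂] and solving: E[c₂] = 5.4, so q₁ = (52 − 2·8 + 5.4)/(3/2) = 27.6.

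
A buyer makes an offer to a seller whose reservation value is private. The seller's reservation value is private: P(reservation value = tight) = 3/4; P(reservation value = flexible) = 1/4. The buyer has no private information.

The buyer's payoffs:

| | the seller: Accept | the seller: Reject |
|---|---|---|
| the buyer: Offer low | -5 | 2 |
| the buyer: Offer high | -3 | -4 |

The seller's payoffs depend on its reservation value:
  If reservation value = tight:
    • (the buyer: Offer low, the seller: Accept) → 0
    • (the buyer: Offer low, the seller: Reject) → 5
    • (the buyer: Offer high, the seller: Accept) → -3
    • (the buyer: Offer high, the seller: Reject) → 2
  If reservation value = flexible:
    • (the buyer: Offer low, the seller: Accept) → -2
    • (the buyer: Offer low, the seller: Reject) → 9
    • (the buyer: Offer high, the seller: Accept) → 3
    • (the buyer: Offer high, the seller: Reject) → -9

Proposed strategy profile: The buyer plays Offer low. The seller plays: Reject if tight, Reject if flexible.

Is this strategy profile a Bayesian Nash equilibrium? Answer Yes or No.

A profile is a BNE iff every type of every player is best-responding given beliefs about the other side.
The buyer plays Offer low: E[Offer low] = 3/4·(2) + 1/4·(2) = 2; E[Offer high] = -4. Best-responding. ✓
The seller (reservation value tight), facing Offer low: Accept gives 0, Reject gives 5. Proposed Reject is best. ✓
The seller (reservation value flexible), facing Offer low: Accept gives -2, Reject gives 9. Proposed Reject is best. ✓

Yes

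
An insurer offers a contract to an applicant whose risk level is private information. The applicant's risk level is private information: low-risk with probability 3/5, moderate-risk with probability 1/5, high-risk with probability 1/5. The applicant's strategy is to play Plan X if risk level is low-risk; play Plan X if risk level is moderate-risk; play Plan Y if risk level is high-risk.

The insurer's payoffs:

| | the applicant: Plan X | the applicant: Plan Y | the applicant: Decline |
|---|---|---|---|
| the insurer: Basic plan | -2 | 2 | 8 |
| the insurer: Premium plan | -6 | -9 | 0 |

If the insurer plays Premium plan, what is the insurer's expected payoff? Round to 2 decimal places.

-6.60

E[Premium plan] = 3/5·(-6) + 1/5·(-6) + 1/5·(-9) = (-18/5) + (-6/5) + (-9/5) = -33/5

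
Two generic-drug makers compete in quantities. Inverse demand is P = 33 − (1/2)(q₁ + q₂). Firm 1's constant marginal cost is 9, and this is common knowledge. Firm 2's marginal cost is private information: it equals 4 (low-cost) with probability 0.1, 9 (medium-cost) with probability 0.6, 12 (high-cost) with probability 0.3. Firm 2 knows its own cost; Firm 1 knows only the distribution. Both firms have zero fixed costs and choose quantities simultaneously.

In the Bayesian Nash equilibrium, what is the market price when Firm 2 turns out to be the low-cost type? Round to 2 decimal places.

Type-c best response for Firm 2: q₂(c) = (33 − c) − q₁/2.
Firm 1 maximizes expected profit; its first-order condition is 33 − q₁ − (1/2)E[q₂] − 9 = 0.
Substituting E[q₂] and solving: E[c₂] = 9.4, so q₁ = (33 − 2·9 + 9.4)/(3/2) = 16.2667.
q₂(low-cost) = 20.8667, so P = 33 − (1/2)·(16.2667 + 20.8667) = 14.4333.

14.43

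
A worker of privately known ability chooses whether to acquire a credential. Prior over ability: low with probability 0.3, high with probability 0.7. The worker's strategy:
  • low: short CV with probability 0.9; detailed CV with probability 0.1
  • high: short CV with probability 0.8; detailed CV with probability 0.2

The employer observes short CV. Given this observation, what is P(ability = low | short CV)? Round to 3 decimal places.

Apply Bayes' rule using the sender's strategy as the likelihood.
P(short CV) = 0.3·0.9 + 0.7·0.8 = 0.83
P(low | short CV) = (0.3·0.9) / 0.83 = 0.27 / 0.83 = 0.325301

0.325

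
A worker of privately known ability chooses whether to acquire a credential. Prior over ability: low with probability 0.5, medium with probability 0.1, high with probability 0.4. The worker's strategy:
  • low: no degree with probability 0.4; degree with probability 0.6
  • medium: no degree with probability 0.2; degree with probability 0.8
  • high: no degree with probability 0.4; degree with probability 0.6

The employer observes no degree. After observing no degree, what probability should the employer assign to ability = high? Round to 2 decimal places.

0.42

Apply Bayes' rule using the sender's strategy as the likelihood.
P(no degree) = 0.5·0.4 + 0.1·0.2 + 0.4·0.4 = 0.38
P(high | no degree) = (0.4·0.4) / 0.38 = 0.16 / 0.38 = 0.421053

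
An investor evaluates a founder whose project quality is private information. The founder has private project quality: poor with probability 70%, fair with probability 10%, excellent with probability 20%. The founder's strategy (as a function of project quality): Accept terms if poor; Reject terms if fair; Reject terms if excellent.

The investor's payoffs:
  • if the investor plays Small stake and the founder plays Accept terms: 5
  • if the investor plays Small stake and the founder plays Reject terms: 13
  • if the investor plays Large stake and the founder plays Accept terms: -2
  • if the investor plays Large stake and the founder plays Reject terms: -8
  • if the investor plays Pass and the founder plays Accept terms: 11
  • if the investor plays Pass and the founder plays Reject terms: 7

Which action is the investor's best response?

Pass

Compute the investor's expected payoff for each action, taking the expectation over the founder's type.
E[Small stake] = 0.7·(5) + 0.1·(13) + 0.2·(13) = 7.4
E[Large stake] = 0.7·(-2) + 0.1·(-8) + 0.2·(-8) = -3.8
E[Pass] = 0.7·(11) + 0.1·(7) + 0.2·(7) = 9.8
Best response: Pass (9.8 is the largest).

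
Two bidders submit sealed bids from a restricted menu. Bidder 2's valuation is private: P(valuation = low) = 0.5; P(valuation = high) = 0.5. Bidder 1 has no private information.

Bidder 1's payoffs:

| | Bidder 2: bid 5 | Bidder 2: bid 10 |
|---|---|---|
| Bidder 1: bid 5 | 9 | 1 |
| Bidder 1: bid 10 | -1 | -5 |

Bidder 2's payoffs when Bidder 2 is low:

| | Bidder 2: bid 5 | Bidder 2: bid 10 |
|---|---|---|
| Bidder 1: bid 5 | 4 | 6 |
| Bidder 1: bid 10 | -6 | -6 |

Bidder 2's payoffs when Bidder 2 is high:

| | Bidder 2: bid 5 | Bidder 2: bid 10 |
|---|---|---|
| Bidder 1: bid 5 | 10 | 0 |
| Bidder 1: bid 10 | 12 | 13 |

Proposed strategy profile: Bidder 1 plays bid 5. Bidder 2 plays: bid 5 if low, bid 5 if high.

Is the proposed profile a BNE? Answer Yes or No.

Bidder 1 plays bid 5: E[bid 5] = 0.5·(9) + 0.5·(9) = 9; E[bid 10] = -1. Best-responding. ✓
Bidder 2 (valuation low), facing bid 5: bid 5 gives 4, bid 10 gives 6. Proposed bid 5 is not best — profitable deviation exists. ✗
Bidder 2 (valuation high), facing bid 5: bid 5 gives 10, bid 10 gives 0. Proposed bid 5 is best. ✓

No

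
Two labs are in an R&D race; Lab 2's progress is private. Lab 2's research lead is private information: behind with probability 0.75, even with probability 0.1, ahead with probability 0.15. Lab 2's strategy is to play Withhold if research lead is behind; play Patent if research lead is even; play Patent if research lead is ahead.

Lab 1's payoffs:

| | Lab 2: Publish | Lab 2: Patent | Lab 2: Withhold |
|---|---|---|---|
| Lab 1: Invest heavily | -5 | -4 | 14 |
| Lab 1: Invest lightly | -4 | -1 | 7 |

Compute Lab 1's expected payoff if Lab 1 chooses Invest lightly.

5

E[Invest lightly] = 0.75·7 + 0.1·(-1) + 0.15·(-1) = 5.25 + (-0.1) + (-0.15) = 5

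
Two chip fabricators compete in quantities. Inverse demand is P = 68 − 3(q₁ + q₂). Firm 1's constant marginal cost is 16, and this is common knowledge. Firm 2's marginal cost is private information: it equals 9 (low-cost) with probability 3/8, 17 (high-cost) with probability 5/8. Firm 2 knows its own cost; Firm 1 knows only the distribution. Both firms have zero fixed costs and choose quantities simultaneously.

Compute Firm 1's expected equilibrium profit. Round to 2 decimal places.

Type-c best response for Firm 2: q₂(c) = (68 − c)/6 − q₁/2.
Firm 1 maximizes expected profit; its first-order condition is 68 − 6q₁ − 3E[q₂] − 16 = 0.
Substituting E[q₂] and solving: E[c₂] = 14, so q₁ = (68 − 2·16 + 14)/9 = 5.55556.
E[P] = 68 − 3·(q₁ + E[q₂]) = 32.6667; Firm 1's expected profit = (E[P] − 16)·q₁ = (32.6667 − 16)·5.55556 = 92.5926.

92.59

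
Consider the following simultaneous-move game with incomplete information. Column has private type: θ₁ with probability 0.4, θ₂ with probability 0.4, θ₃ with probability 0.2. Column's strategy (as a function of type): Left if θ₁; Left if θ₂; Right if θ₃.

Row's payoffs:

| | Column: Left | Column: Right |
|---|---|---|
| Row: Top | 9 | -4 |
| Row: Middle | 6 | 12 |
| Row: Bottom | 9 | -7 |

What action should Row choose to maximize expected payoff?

Compute Row's expected payoff for each action, taking the expectation over Column's type.
E[Top] = 0.4·(9) + 0.4·(9) + 0.2·(-4) = 6.4
E[Middle] = 0.4·(6) + 0.4·(6) + 0.2·(12) = 7.2
E[Bottom] = 0.4·(9) + 0.4·(9) + 0.2·(-7) = 5.8
Best response: Middle (7.2 is the largest).

Middle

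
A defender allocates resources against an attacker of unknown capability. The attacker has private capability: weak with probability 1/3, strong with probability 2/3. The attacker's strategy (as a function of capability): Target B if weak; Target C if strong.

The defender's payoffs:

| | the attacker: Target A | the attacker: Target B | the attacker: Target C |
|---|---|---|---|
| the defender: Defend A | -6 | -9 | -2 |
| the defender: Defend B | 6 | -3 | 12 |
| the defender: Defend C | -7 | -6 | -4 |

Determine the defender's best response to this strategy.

E[Defend A] = 1/3·(-9) + 2/3·(-2) = -13/3
E[Defend B] = 1/3·(-3) + 2/3·(12) = 7
E[Defend C] = 1/3·(-6) + 2/3·(-4) = -14/3
Best response: Defend B (7 is the largest).

Defend B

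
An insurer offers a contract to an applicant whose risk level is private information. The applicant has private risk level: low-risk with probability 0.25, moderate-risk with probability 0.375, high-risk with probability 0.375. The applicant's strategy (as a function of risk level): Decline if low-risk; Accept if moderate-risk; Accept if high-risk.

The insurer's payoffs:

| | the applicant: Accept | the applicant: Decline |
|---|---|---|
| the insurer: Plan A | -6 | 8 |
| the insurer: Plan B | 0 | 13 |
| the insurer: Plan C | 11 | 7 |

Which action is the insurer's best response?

E[Plan A] = 0.25·(8) + 0.375·(-6) + 0.375·(-6) = -2.5
E[Plan B] = 0.25·(13) + 0.375·(0) + 0.375·(0) = 3.25
E[Plan C] = 0.25·(7) + 0.375·(11) + 0.375·(11) = 10
Best response: Plan C (10 is the largest).

Plan C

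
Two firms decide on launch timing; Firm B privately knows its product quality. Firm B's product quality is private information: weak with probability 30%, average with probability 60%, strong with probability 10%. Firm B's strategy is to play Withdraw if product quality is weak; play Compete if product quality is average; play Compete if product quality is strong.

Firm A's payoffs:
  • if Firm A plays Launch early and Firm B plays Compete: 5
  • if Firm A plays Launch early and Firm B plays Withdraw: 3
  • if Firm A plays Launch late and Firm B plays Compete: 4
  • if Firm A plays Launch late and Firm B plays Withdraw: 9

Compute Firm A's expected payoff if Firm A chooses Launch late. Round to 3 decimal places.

5.500

E[Launch late] = 0.3·9 + 0.6·4 + 0.1·4 = 2.7 + 2.4 + 0.4 = 5.5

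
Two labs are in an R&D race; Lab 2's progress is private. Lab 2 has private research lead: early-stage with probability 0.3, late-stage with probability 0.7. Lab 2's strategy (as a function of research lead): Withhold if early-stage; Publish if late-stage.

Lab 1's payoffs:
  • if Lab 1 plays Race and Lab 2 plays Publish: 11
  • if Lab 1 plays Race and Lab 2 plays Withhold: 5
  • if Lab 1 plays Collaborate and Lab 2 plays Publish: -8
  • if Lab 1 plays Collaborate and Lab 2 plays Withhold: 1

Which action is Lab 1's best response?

E[Race] = 0.3·(5) + 0.7·(11) = 9.2
E[Collaborate] = 0.3·(1) + 0.7·(-8) = -5.3
Best response: Race (9.2 is the largest).

Race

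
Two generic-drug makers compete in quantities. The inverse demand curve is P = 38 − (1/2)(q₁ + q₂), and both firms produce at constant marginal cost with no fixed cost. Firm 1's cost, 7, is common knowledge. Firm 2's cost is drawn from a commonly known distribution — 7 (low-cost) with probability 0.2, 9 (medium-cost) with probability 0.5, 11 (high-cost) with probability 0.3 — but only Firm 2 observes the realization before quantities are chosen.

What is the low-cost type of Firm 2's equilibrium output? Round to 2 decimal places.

Type-c best response for Firm 2: q₂(c) = (38 − c) − q₁/2.
Firm 1 maximizes expected profit; its first-order condition is 38 − q₁ − (1/2)E[q₂] − 7 = 0.
Substituting E[q₂] and solving: E[c₂] = 9.2, so q₁ = (38 − 2·7 + 9.2)/(3/2) = 22.1333.
q₂(low-cost) = (38 − 7 − (1/2)·22.1333) = 19.9333.

19.93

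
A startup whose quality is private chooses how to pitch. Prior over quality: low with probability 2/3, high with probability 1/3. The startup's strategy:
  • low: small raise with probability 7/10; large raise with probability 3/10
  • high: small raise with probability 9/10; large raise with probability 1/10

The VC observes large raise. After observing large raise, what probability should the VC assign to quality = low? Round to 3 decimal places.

0.857

P(large raise) = (2/3)·(3/10) + (1/3)·(1/10) = 7/30
P(low | large raise) = ((2/3)·(3/10)) / (7/30) = (1/5) / (7/30) = 6/7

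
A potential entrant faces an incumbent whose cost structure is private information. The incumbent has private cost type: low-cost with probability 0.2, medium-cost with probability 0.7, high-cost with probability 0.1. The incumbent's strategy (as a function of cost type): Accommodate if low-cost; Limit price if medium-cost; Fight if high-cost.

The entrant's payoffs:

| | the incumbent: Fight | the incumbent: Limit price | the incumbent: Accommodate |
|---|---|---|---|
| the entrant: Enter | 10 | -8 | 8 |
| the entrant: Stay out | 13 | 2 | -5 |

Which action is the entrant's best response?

E[Enter] = 0.2·(8) + 0.7·(-8) + 0.1·(10) = -3
E[Stay out] = 0.2·(-5) + 0.7·(2) + 0.1·(13) = 1.7
Best response: Stay out (1.7 is the largest).

Stay out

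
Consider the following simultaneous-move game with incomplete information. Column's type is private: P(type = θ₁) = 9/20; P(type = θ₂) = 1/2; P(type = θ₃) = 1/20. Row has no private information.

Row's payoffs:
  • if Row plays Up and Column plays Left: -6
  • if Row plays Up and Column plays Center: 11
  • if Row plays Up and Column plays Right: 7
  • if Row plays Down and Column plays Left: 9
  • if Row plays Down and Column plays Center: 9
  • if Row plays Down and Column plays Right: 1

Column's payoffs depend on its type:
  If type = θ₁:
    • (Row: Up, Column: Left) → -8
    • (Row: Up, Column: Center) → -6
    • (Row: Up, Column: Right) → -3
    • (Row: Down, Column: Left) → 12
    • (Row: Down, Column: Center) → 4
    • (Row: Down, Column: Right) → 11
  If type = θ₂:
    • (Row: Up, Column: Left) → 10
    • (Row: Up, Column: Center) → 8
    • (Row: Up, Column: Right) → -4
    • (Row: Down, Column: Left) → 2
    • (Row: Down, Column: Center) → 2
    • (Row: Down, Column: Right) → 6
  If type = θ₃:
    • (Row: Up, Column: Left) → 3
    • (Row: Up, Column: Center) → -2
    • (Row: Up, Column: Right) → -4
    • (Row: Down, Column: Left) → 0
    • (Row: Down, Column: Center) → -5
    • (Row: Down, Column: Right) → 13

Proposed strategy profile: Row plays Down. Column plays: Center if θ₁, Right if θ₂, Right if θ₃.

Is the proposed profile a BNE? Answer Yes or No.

A profile is a BNE iff every type of every player is best-responding given beliefs about the other side.
Row plays Down: E[Down] = 9/20·(9) + 1/2·(1) + 1/20·(1) = 23/5; E[Up] = 44/5. Not best-responding. ✗
Column (type θ₁), facing Down: Left gives 12, Center gives 4, Right gives 11. Proposed Center is not best — profitable deviation exists. ✗
Column (type θ₂), facing Down: Left gives 2, Center gives 2, Right gives 6. Proposed Right is best. ✓
Column (type θ₃), facing Down: Left gives 0, Center gives -5, Right gives 13. Proposed Right is best. ✓

No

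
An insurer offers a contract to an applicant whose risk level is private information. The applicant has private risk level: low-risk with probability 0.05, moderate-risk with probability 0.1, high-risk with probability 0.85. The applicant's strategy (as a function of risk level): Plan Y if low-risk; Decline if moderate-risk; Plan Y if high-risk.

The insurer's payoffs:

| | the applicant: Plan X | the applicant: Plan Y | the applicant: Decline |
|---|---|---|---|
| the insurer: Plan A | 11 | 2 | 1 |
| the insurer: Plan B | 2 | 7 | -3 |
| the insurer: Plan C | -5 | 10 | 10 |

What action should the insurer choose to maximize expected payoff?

Compute the insurer's expected payoff for each action, taking the expectation over the applicant's type.
E[Plan A] = 0.05·(2) + 0.1·(1) + 0.85·(2) = 1.9
E[Plan B] = 0.05·(7) + 0.1·(-3) + 0.85·(7) = 6
E[Plan C] = 0.05·(10) + 0.1·(10) + 0.85·(10) = 10
Best response: Plan C (10 is the largest).

Plan C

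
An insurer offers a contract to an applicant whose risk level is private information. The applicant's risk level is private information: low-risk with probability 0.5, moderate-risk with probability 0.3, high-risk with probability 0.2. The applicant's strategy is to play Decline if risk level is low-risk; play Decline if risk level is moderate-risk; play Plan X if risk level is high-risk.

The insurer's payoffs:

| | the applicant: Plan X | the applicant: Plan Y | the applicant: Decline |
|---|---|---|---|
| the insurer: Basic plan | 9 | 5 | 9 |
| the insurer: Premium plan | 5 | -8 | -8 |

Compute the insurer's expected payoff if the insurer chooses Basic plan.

E[Basic plan] = 0.5·9 + 0.3·9 + 0.2·9 = 4.5 + 2.7 + 1.8 = 9

9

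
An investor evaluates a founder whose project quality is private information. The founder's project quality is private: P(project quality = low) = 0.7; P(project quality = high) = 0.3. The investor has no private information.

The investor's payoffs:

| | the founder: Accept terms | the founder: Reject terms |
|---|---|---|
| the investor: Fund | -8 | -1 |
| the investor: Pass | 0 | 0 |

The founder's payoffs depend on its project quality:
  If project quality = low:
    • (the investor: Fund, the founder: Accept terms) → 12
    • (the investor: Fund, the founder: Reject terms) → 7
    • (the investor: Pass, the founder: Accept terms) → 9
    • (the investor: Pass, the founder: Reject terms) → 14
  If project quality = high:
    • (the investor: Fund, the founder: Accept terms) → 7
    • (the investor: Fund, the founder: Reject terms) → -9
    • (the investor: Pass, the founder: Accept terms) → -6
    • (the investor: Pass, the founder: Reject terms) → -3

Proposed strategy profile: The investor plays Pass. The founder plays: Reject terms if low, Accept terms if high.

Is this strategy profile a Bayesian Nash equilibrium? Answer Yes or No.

The investor plays Pass: E[Pass] = 0.7·(0) + 0.3·(0) = 0; E[Fund] = -3.1. Best-responding. ✓
The founder (project quality low), facing Pass: Accept terms gives 9, Reject terms gives 14. Proposed Reject terms is best. ✓
The founder (project quality high), facing Pass: Accept terms gives -6, Reject terms gives -3. Proposed Accept terms is not best — profitable deviation exists. ✗

No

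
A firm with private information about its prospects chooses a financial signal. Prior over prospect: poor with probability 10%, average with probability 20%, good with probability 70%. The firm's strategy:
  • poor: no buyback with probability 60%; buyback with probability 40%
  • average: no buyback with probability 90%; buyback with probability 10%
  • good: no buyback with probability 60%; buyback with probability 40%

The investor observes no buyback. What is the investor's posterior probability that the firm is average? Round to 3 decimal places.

0.273

P(no buyback) = 0.1·0.6 + 0.2·0.9 + 0.7·0.6 = 0.66
P(average | no buyback) = (0.2·0.9) / 0.66 = 0.18 / 0.66 = 0.272727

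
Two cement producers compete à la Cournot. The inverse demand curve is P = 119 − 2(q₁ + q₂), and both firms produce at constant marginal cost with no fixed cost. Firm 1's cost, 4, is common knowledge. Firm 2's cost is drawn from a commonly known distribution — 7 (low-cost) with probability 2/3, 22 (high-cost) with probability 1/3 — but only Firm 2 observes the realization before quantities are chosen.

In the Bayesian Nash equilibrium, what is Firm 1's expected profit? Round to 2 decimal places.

840.50

Type-c best response for Firm 2: q₂(c) = (119 − c)/4 − q₁/2.
Firm 1 maximizes expected profit; its first-order condition is 119 − 4q₁ − 2E[q₂] − 4 = 0.
Substituting E[q₂] and solving: E[c₂] = 12, so q₁ = (119 − 2·4 + 12)/6 = 20.5.
E[P] = 119 − 2·(q₁ + E[q₂]) = 45; Firm 1's expected profit = (E[P] − 4)·q₁ = (45 − 4)·20.5 = 840.5.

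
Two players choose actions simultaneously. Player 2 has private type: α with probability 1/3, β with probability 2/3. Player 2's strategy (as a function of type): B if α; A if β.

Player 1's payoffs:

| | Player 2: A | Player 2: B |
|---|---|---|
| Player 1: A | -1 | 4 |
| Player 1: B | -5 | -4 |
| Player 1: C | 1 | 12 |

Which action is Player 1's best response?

Compute Player 1's expected payoff for each action, taking the expectation over Player 2's type.
E[A] = 1/3·(4) + 2/3·(-1) = 2/3
E[B] = 1/3·(-4) + 2/3·(-5) = -14/3
E[C] = 1/3·(12) + 2/3·(1) = 14/3
Best response: C (14/3 is the largest).

C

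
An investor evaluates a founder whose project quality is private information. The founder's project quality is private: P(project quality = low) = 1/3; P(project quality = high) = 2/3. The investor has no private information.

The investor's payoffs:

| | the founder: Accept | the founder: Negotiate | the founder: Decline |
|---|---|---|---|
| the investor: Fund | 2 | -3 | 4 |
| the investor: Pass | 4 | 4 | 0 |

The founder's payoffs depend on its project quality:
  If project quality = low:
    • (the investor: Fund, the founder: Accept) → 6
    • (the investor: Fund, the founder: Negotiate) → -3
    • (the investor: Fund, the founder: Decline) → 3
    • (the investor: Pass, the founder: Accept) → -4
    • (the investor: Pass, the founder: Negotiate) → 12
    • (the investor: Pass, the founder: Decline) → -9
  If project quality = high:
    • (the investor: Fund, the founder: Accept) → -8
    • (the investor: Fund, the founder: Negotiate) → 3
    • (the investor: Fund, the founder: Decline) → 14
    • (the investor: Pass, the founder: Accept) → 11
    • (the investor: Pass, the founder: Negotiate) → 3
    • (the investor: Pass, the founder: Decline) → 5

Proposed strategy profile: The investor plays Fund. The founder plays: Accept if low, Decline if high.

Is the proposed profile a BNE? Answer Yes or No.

Yes

The investor plays Fund: E[Fund] = 1/3·(2) + 2/3·(4) = 10/3; E[Pass] = 4/3. Best-responding. ✓
The founder (project quality low), facing Fund: Accept gives 6, Negotiate gives -3, Decline gives 3. Proposed Accept is best. ✓
The founder (project quality high), facing Fund: Accept gives -8, Negotiate gives 3, Decline gives 14. Proposed Decline is best. ✓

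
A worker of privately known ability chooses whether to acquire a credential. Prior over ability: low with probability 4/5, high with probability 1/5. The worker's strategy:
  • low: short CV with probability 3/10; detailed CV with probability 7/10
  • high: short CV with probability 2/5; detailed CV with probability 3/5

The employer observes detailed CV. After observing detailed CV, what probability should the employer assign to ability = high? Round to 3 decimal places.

P(detailed CV) = (4/5)·(7/10) + (1/5)·(3/5) = 17/25
P(high | detailed CV) = ((1/5)·(3/5)) / (17/25) = (3/25) / (17/25) = 3/17

0.176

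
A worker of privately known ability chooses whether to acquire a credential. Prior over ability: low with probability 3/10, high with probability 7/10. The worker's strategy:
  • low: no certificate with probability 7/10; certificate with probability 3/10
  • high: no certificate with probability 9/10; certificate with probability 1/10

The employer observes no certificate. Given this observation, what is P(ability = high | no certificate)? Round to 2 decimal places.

P(no certificate) = (3/10)·(7/10) + (7/10)·(9/10) = 21/25
P(high | no certificate) = ((7/10)·(9/10)) / (21/25) = (63/100) / (21/25) = 3/4

0.75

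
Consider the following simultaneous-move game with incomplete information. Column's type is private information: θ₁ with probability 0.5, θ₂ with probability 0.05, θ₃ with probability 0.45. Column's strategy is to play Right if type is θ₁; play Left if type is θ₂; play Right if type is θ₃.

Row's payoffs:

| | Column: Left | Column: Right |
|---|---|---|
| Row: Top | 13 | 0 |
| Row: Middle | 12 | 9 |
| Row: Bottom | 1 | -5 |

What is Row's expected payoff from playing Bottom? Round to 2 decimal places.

-4.70

E[Bottom] = 0.5·(-5) + 0.05·1 + 0.45·(-5) = (-2.5) + 0.05 + (-2.25) = -4.7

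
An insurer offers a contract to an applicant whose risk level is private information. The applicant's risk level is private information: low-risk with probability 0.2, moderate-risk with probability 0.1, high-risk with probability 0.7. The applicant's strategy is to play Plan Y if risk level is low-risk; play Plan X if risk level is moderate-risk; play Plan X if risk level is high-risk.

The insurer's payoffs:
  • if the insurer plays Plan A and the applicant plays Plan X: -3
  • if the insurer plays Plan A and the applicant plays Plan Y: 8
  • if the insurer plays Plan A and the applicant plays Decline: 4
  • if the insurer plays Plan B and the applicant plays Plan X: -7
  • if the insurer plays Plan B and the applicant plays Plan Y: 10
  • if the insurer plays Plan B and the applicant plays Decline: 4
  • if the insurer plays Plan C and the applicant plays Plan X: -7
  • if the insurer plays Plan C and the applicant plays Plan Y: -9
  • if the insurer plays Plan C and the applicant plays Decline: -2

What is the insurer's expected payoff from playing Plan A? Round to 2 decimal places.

Take the expectation over the applicant's risk level, weighting each type's action by its prior probability.
E[Plan A] = 0.2·8 + 0.1·(-3) + 0.7·(-3) = 1.6 + (-0.3) + (-2.1) = -0.8

-0.80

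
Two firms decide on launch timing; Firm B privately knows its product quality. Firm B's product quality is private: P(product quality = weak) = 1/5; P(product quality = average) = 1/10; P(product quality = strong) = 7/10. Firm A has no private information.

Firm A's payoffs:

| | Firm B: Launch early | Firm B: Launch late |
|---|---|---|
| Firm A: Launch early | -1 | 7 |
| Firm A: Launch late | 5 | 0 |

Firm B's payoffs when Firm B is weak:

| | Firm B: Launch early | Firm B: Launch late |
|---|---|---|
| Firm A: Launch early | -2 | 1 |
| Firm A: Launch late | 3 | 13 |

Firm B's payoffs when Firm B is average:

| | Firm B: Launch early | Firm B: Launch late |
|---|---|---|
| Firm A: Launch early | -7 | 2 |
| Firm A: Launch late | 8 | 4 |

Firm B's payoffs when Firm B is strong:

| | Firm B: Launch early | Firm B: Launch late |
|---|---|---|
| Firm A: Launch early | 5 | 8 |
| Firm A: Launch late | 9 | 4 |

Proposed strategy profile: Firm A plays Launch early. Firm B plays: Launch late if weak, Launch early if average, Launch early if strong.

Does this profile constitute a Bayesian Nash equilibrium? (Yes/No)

No

Firm A plays Launch early: E[Launch early] = 1/5·(7) + 1/10·(-1) + 7/10·(-1) = 3/5; E[Launch late] = 4. Not best-responding. ✗
Firm B (product quality weak), facing Launch early: Launch early gives -2, Launch late gives 1. Proposed Launch late is best. ✓
Firm B (product quality average), facing Launch early: Launch early gives -7, Launch late gives 2. Proposed Launch early is not best — profitable deviation exists. ✗
Firm B (product quality strong), facing Launch early: Launch early gives 5, Launch late gives 8. Proposed Launch early is not best — profitable deviation exists. ✗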